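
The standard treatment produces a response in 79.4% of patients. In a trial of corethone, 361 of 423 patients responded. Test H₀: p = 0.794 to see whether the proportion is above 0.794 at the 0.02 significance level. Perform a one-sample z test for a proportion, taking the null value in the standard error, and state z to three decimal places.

z = 3.022

p̂ = 361/423 = 0.853428.
SE = √(p₀(1−p₀)/n) = √(0.16356/423) = 0.019664.
z = (0.853428 − 0.794)/0.019664 = 0.059428/0.019664 = 3.022.
p-value = P(Z > 3.022) ≈ 0.0013; since p < α = 0.02, reject H₀.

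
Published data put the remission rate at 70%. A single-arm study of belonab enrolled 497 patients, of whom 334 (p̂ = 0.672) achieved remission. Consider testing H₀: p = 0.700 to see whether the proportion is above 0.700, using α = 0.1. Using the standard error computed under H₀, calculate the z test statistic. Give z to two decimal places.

p̂ = 334/497 = 0.6720.
Standard error under H₀: √(0.7×0.3/497) = 0.0206.
z = (0.6720 − 0.7)/0.0206 = -0.0280/0.0206 = -1.36.
p-value = P(Z > -1.361) ≈ 0.9132, so at α = 0.1 we fail to reject H₀.

z = -1.36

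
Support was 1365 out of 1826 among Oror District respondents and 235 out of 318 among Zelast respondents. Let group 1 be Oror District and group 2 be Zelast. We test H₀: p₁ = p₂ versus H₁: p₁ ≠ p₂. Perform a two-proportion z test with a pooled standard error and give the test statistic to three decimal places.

p̂₁ = 1365/1826 ≈ 0.74754, p̂₂ = 235/318 ≈ 0.73899.
Pooled p̂ = (1365+235)/(1826+318) = 1600/2144 = 0.74627.
SE = √(p̂(1−p̂)(1/n₁+1/n₂)) = √(0.74627·0.25373·0.0036923) = √(0.000699143) = 0.02644.
z = (0.74754 − 0.73899)/0.02644 = 0.00855/0.02644 = 0.323.

z = 0.323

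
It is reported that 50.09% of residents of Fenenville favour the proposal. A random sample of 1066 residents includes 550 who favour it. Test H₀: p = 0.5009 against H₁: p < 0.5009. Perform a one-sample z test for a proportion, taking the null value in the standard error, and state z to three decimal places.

p̂ = 550/1066 ≈ 0.51595.
Standard error under H₀: √(0.5009×0.4991/1066) = 0.01531.
z = (0.51595 − 0.5009)/0.01531 = 0.01505/0.01531 = 0.983.

z = 0.983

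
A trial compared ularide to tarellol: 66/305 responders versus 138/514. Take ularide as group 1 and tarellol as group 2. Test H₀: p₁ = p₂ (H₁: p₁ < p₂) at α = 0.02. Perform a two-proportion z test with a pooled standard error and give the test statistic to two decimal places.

z = -1.67

p̂₁ = 66/305 ≈ 0.21639, p̂₂ = 138/514 ≈ 0.26848.
Pooled p̂ = (66+138)/(305+514) = 204/819 = 0.24908.
SE = √(0.187041 × 0.00522421) = 0.03126.
z = (0.21639 − 0.26848)/0.03126 = -0.05209/0.03126 = -1.67.
p-value = P(Z < -1.666) ≈ 0.0478, so at α = 0.02 we fail to reject H₀.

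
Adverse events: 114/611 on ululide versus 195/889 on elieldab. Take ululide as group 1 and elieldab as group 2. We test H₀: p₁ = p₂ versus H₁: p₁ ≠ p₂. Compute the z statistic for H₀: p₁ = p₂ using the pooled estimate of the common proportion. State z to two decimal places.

z = -1.54

p̂₁ = 114/611 = 0.1866, p̂₂ = 195/889 = 0.2193.
Pooled p̂ = (114+195)/(611+889) = 309/1500 = 0.2060.
SE = √(0.163564 × 0.00276152) = 0.0213.
z = (0.1866 − 0.2193)/0.0213 = -0.0327/0.0213 = -1.54.
p-value = 2·P(Z > 1.542) ≈ 0.1231.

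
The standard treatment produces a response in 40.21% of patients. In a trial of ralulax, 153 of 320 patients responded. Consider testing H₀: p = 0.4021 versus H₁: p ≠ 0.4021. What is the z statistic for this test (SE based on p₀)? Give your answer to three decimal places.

z = 2.774

p̂ = 153/320 = 0.47813.
SE = √(p₀(1−p₀)/n) = √(0.24042/320) = 0.02741.
z = (0.47813 − 0.4021)/0.02741 = 0.07603/0.02741 = 2.774.
Two-sided p-value ≈ 2·Φ(−2.774) = 0.0055.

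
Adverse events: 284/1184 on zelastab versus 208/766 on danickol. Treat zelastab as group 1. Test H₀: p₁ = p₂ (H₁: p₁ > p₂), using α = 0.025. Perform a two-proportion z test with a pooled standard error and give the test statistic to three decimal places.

p̂₁ = 284/1184 ≈ 0.23986, p̂₂ = 208/766 ≈ 0.27154.
Pooled p̂ = (284+208)/(1184+766) = 492/1950 = 0.25231.
SE = √(p̂(1−p̂)(1/n₁+1/n₂)) = √(0.25231·0.74769·0.00215008) = √(0.000405609) = 0.02014.
z = (0.23986 − 0.27154)/0.02014 = -0.03168/0.02014 = -1.573.
p-value = P(Z > -1.573) ≈ 0.9421, so at α = 0.025 we fail to reject H₀.

z = -1.573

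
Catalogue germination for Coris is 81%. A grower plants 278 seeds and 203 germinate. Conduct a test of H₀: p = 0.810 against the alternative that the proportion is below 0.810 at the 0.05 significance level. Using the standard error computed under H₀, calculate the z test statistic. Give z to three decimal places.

z = -3.391

p̂ = 203/278 = 0.73022.
Under H₀, SE = √(0.81·0.19/278) = √(0.000553597) = 0.02353.
z = (0.73022 − 0.81)/0.02353 = -0.07978/0.02353 = -3.391.
p-value = P(Z < -3.391) ≈ 0.0003; since p < α = 0.05, reject H₀.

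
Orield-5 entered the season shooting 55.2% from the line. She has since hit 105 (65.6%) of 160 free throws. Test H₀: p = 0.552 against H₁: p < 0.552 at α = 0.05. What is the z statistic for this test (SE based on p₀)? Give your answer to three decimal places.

p̂ = 105/160 = 0.65625.
Under H₀, SE = √(0.552·0.448/160) = √(0.0015456) = 0.03931.
z = (0.65625 − 0.552)/0.03931 = 0.10425/0.03931 = 2.652.
p-value = P(Z < 2.652) ≈ 0.9960; since p > α = 0.05, fail to reject H₀.

z = 2.652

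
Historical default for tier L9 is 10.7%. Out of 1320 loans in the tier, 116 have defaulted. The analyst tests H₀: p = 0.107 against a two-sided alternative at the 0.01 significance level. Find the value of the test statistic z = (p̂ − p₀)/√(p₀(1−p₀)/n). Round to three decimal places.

z = -2.247

p̂ = 116/1320 ≈ 0.08788.
SE = √(p₀(1−p₀)/n) = √(0.095551/1320) = 0.00851.
z = (0.08788 − 0.107)/0.00851 = -0.01912/0.00851 = -2.247.
Two-sided p-value ≈ 2·Φ(−2.247) = 0.0246, so at α = 0.01 we fail to reject H₀.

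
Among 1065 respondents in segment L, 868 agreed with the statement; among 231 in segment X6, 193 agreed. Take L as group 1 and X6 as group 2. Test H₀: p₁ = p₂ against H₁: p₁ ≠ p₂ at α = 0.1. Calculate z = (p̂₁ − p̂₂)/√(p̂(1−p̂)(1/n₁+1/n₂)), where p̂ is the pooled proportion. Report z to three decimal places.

z = -0.732

p̂₁ = 868/1065 = 0.81502, p̂₂ = 193/231 = 0.83550.
Pooled p̂ = (868+193)/(1065+231) = 1061/1296 = 0.81867.
SE = √(0.148448 × 0.00526797) = 0.02796.
z = (0.81502 − 0.83550)/0.02796 = -0.02048/0.02796 = -0.732.
Two-sided p-value ≈ 2·Φ(−0.732) = 0.4641, so at α = 0.1 we fail to reject H₀.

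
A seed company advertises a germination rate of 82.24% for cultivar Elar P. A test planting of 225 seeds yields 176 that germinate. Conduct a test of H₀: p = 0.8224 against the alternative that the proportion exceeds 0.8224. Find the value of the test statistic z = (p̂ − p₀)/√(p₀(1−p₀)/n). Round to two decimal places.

z = -1.58

p̂ = 176/225 = 0.7822.
Under H₀, SE = √(0.8224·0.1776/225) = √(0.000649148) = 0.0255.
z = (0.7822 − 0.8224)/0.0255 = -0.0402/0.0255 = -1.58.
p-value = P(Z > -1.577) ≈ 0.9426.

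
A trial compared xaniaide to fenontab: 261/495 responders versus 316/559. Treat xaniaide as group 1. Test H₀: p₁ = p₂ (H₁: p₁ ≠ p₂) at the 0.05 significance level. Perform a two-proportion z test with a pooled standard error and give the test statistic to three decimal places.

p̂₁ = 261/495 ≈ 0.52727, p̂₂ = 316/559 ≈ 0.56530.
Pooled p̂ = (261+316)/(495+559) = 577/1054 = 0.54744.
SE = √(0.24775 × 0.00380911) = 0.03072.
z = (0.52727 − 0.56530)/0.03072 = -0.03803/0.03072 = -1.238.
p-value = 2·P(Z > 1.238) ≈ 0.2158. With α = 0.05, fail to reject H₀.

z = -1.238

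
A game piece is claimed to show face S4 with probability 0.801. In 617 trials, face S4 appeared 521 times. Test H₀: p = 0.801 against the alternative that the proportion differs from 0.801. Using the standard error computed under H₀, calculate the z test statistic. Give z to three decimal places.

z = 2.701

p̂ = 521/617 = 0.84441.
Under H₀, SE = √(0.801·0.199/617) = √(0.000258345) = 0.01607.
z = (0.84441 − 0.801)/0.01607 = 0.04341/0.01607 = 2.701.
p-value = 2·P(Z > 2.701) ≈ 0.0069.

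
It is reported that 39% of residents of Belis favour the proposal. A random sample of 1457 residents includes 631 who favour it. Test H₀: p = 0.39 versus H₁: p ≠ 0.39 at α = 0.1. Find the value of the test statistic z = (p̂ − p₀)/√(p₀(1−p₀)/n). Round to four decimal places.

z = 3.3715

p̂ = 631/1457 ≈ 0.4330817.
SE = √(p₀(1−p₀)/n) = √(0.2379/1457) = 0.0127781.
z = (0.4330817 − 0.39)/0.0127781 = 0.0430817/0.0127781 = 3.3715.
p-value = 2·P(Z > 3.372) ≈ 0.0007, so at α = 0.1 we reject H₀.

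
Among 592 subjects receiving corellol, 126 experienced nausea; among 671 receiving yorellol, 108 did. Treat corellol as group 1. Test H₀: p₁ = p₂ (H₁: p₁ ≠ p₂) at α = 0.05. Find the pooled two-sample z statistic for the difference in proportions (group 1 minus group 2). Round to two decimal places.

p̂₁ = 126/592 = 0.2128, p̂₂ = 108/671 = 0.1610.
Pooled p̂ = (126+108)/(592+671) = 234/1263 = 0.1853.
SE = √(p̂(1−p̂)(1/n₁+1/n₂)) = √(0.1853·0.8147·0.0031795) = √(0.000479936) = 0.0219.
z = (0.2128 − 0.1610)/0.0219 = 0.0518/0.0219 = 2.37.
Two-sided p-value ≈ 2·Φ(−2.368) = 0.0179, so at α = 0.05 we reject H₀.

z = 2.37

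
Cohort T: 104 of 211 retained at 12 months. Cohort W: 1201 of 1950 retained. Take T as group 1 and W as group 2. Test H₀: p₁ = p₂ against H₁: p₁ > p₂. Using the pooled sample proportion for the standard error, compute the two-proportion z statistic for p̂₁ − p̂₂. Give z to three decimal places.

p̂₁ = 104/211 = 0.49289, p̂₂ = 1201/1950 = 0.61590.
Pooled p̂ = (104+1201)/(211+1950) = 1305/2161 = 0.60389.
SE = √(p̂(1−p̂)(1/n₁+1/n₂)) = √(0.60389·0.39611·0.00525216) = √(0.00125636) = 0.03545.
z = (0.49289 − 0.61590)/0.03545 = -0.12301/0.03545 = -3.470.
p-value = P(Z > -3.470) ≈ 0.9997.

z = -3.470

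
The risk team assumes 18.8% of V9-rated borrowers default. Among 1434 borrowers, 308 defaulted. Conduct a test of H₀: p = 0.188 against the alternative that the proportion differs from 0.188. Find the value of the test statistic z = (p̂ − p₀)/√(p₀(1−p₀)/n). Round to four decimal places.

p̂ = 308/1434 = 0.214784.
Standard error under H₀: √(0.188×0.812/1434) = 0.010318.
z = (0.214784 − 0.188)/0.010318 = 0.026784/0.010318 = 2.5959.
Two-sided p-value ≈ 2·Φ(−2.596) = 0.0094.

z = 2.5959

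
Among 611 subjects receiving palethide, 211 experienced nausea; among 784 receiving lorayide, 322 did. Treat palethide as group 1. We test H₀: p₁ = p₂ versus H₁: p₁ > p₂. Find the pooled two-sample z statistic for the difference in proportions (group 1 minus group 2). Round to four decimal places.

p̂₁ = 211/611 ≈ 0.3453355, p̂₂ = 322/784 ≈ 0.4107143.
Pooled p̂ = (211+322)/(611+784) = 533/1395 = 0.3820789.
SE = √(p̂(1−p̂)(1/n₁+1/n₂)) = √(0.3820789·0.6179211·0.00291217) = √(0.000687548) = 0.0262211.
z = (0.3453355 − 0.4107143)/0.0262211 = -0.0653788/0.0262211 = -2.4934.
p-value = P(Z > -2.493) ≈ 0.9937.

z = -2.4934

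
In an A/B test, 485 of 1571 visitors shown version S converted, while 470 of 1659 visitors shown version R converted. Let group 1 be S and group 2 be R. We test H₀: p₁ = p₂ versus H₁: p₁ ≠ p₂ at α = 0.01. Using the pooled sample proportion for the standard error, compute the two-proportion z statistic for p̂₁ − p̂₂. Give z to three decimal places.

z = 1.582

p̂₁ = 485/1571 ≈ 0.308721, p̂₂ = 470/1659 ≈ 0.283303.
Pooled p̂ = (485+470)/(1571+1659) = 955/3230 = 0.295666.
SE = √(0.208247 × 0.00123931) = 0.016065.
z = (0.308721 − 0.283303)/0.016065 = 0.025418/0.016065 = 1.582.
Two-sided p-value ≈ 2·Φ(−1.582) = 0.1136, so at α = 0.01 we fail to reject H₀.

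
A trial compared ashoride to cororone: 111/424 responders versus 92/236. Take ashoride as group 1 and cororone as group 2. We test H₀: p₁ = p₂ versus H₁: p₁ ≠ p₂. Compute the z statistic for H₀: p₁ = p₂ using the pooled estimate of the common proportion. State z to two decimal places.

z = -3.42

p̂₁ = 111/424 ≈ 0.26179, p̂₂ = 92/236 ≈ 0.38983.
Pooled p̂ = (111+92)/(424+236) = 203/660 = 0.30758.
SE = √(p̂(1−p̂)(1/n₁+1/n₂)) = √(0.30758·0.69242·0.00659578) = √(0.00140472) = 0.03748.
z = (0.26179 − 0.38983)/0.03748 = -0.12804/0.03748 = -3.42.
Two-sided p-value ≈ 2·Φ(−3.416) = 0.0006.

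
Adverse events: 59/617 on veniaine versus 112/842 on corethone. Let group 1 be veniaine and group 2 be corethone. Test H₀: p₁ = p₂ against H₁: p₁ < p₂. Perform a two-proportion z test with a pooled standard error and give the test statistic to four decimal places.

z = -2.1936

p̂₁ = 59/617 ≈ 0.0956240, p̂₂ = 112/842 ≈ 0.1330166.
Pooled p̂ = (59+112)/(617+842) = 171/1459 = 0.1172036.
SE = √(0.103467 × 0.00280839) = 0.0170463.
z = (0.0956240 − 0.1330166)/0.0170463 = -0.0373926/0.0170463 = -2.1936.
p-value = P(Z < -2.194) ≈ 0.0141.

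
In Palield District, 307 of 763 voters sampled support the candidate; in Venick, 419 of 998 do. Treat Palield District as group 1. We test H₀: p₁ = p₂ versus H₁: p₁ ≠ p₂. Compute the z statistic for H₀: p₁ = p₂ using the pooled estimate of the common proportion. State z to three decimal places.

p̂₁ = 307/763 = 0.40236, p̂₂ = 419/998 = 0.41984.
Pooled p̂ = (307+419)/(763+998) = 726/1761 = 0.41227.
SE = √(0.242303 × 0.00231262) = 0.02367.
z = (0.40236 − 0.41984)/0.02367 = -0.01748/0.02367 = -0.738.

z = -0.738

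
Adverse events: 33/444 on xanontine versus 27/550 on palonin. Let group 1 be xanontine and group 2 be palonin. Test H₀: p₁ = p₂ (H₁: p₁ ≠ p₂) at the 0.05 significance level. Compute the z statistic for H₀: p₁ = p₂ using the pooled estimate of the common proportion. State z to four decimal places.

z = 1.6607

p̂₁ = 33/444 = 0.074324, p̂₂ = 27/550 = 0.049091.
Pooled p̂ = (33+27)/(444+550) = 60/994 = 0.060362.
SE = √(p̂(1−p̂)(1/n₁+1/n₂)) = √(0.060362·0.939638·0.00407043) = √(0.000230869) = 0.015194.
z = (0.074324 − 0.049091)/0.015194 = 0.025233/0.015194 = 1.6607.
p-value = 2·P(Z > 1.661) ≈ 0.0968; since p > α = 0.05, fail to reject H₀.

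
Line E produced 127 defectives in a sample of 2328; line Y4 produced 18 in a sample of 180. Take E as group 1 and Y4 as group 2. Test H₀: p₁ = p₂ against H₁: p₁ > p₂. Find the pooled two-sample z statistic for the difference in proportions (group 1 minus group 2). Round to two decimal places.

p̂₁ = 127/2328 ≈ 0.05455, p̂₂ = 18/180 ≈ 0.10000.
Pooled p̂ = (127+18)/(2328+180) = 145/2508 = 0.05781.
SE = √(p̂(1−p̂)(1/n₁+1/n₂)) = √(0.05781·0.94219·0.00598511) = √(0.000326023) = 0.01806.
z = (0.05455 − 0.10000)/0.01806 = -0.04545/0.01806 = -2.52.
p-value = P(Z > -2.517) ≈ 0.9941.

z = -2.52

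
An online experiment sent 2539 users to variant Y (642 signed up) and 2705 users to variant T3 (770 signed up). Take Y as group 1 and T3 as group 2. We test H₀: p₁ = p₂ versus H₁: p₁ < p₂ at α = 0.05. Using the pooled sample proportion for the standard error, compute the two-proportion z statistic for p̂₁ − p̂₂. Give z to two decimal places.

p̂₁ = 642/2539 ≈ 0.2529, p̂₂ = 770/2705 ≈ 0.2847.
Pooled p̂ = (642+770)/(2539+2705) = 1412/5244 = 0.2693.
SE = √(p̂(1−p̂)(1/n₁+1/n₂)) = √(0.2693·0.7307·0.000763542) = √(0.000150234) = 0.0123.
z = (0.2529 − 0.2847)/0.0123 = -0.0318/0.0123 = -2.59.
p-value = P(Z < -2.595) ≈ 0.0047, so at α = 0.05 we reject H₀.

z = -2.59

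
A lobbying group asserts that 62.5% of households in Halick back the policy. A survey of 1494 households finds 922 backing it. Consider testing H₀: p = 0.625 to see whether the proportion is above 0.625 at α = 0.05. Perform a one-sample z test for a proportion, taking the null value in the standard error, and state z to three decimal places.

z = -0.628

p̂ = 922/1494 ≈ 0.617135.
SE = √(p₀(1−p₀)/n) = √(0.23438/1494) = 0.012525.
z = (0.617135 − 0.625)/0.012525 = -0.007865/0.012525 = -0.628.
p-value = P(Z > -0.628) ≈ 0.7350. With α = 0.05, fail to reject H₀.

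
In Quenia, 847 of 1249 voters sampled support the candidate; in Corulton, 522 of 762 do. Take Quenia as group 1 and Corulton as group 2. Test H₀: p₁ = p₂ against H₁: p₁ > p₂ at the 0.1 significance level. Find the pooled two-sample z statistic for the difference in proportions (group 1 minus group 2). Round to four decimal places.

z = -0.3218

p̂₁ = 847/1249 ≈ 0.678143, p̂₂ = 522/762 ≈ 0.685039.
Pooled p̂ = (847+522)/(1249+762) = 1369/2011 = 0.680756.
SE = √(p̂(1−p̂)(1/n₁+1/n₂)) = √(0.680756·0.319244·0.00211298) = √(0.000459208) = 0.021429.
z = (0.678143 − 0.685039)/0.021429 = -0.006896/0.021429 = -0.3218.
p-value = P(Z > -0.322) ≈ 0.6262, so at α = 0.1 we fail to reject H₀.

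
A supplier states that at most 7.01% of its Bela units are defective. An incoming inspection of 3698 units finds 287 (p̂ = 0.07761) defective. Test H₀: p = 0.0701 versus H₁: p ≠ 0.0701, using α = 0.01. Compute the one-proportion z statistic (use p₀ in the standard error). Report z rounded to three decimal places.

z = 1.789

p̂ = 287/3698 = 0.077610.
SE = √(p₀(1−p₀)/n) = √(0.065186/3698) = 0.004198.
z = (0.077610 − 0.0701)/0.004198 = 0.007510/0.004198 = 1.789.
Two-sided p-value ≈ 2·Φ(−1.789) = 0.0737. With α = 0.01, fail to reject H₀.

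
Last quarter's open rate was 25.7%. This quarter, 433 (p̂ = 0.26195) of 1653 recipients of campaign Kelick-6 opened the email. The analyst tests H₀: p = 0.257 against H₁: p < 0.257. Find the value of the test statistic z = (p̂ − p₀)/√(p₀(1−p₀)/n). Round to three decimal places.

z = 0.460

p̂ = 433/1653 ≈ 0.26195.
Standard error under H₀: √(0.257×0.743/1653) = 0.01075.
z = (0.26195 − 0.257)/0.01075 = 0.00495/0.01075 = 0.460.
p-value = P(Z < 0.460) ≈ 0.6774.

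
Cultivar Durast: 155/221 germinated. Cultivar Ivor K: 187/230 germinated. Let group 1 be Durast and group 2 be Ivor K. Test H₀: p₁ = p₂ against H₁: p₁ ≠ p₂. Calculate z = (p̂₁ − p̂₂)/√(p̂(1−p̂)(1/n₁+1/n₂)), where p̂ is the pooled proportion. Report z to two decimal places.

z = -2.77

p̂₁ = 155/221 = 0.7014, p̂₂ = 187/230 = 0.8130.
Pooled p̂ = (155+187)/(221+230) = 342/451 = 0.7583.
SE = √(p̂(1−p̂)(1/n₁+1/n₂)) = √(0.7583·0.2417·0.00887271) = √(0.00162613) = 0.0403.
z = (0.7014 − 0.8130)/0.0403 = -0.1116/0.0403 = -2.77.
p-value = 2·P(Z > 2.770) ≈ 0.0056.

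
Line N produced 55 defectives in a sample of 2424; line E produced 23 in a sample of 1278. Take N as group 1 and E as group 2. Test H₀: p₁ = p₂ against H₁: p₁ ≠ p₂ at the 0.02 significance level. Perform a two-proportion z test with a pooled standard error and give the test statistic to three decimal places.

z = 0.945

p̂₁ = 55/2424 ≈ 0.022690, p̂₂ = 23/1278 ≈ 0.017997.
Pooled p̂ = (55+23)/(2424+1278) = 78/3702 = 0.021070.
SE = √(0.0206258 × 0.00119501) = 0.004965.
z = (0.022690 − 0.017997)/0.004965 = 0.004693/0.004965 = 0.945.
Two-sided p-value ≈ 2·Φ(−0.945) = 0.3445. With α = 0.02, fail to reject H₀.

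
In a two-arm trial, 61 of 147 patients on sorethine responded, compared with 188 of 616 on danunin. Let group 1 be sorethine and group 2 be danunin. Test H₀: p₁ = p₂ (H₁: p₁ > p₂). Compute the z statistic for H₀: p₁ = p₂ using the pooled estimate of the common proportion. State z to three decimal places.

z = 2.550

p̂₁ = 61/147 = 0.414966, p̂₂ = 188/616 = 0.305195.
Pooled p̂ = (61+188)/(147+616) = 249/763 = 0.326343.
SE = √(p̂(1−p̂)(1/n₁+1/n₂)) = √(0.326343·0.673657·0.0084261) = √(0.00185242) = 0.043040.
z = (0.414966 − 0.305195)/0.043040 = 0.109771/0.043040 = 2.550.
p-value = P(Z > 2.550) ≈ 0.0054.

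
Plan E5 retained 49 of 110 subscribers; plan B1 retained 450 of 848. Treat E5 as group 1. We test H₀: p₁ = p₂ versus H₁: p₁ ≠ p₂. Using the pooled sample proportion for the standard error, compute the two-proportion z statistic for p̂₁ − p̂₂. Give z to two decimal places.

z = -1.68

p̂₁ = 49/110 ≈ 0.4455, p̂₂ = 450/848 ≈ 0.5307.
Pooled p̂ = (49+450)/(110+848) = 499/958 = 0.5209.
SE = √(0.249564 × 0.0102702) = 0.0506.
z = (0.4455 − 0.5307)/0.0506 = -0.0852/0.0506 = -1.68.
p-value = 2·P(Z > 1.683) ≈ 0.0924.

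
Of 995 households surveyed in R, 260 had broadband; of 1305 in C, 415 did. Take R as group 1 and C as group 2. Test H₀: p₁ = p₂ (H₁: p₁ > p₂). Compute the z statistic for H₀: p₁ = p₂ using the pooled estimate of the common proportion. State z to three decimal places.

p̂₁ = 260/995 = 0.26131, p̂₂ = 415/1305 = 0.31801.
Pooled p̂ = (260+415)/(995+1305) = 675/2300 = 0.29348.
SE = √(p̂(1−p̂)(1/n₁+1/n₂)) = √(0.29348·0.70652·0.00177131) = √(0.000367279) = 0.01916.
z = (0.26131 − 0.31801)/0.01916 = -0.05670/0.01916 = -2.959.

z = -2.959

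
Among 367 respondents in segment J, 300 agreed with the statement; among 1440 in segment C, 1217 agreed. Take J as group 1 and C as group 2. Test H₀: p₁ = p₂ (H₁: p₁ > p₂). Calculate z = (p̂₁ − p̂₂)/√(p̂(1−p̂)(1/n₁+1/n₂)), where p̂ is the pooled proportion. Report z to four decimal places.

p̂₁ = 300/367 ≈ 0.817439, p̂₂ = 1217/1440 ≈ 0.845139.
Pooled p̂ = (300+1217)/(367+1440) = 1517/1807 = 0.839513.
SE = √(p̂(1−p̂)(1/n₁+1/n₂)) = √(0.839513·0.160487·0.00341924) = √(0.000460677) = 0.021463.
z = (0.817439 − 0.845139)/0.021463 = -0.027700/0.021463 = -1.2906.
p-value = P(Z > -1.291) ≈ 0.9016.

z = -1.2906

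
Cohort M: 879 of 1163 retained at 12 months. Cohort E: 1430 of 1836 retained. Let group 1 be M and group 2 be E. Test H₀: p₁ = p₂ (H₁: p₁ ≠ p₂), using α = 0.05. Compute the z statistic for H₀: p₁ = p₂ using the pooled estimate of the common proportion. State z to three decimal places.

z = -1.462

p̂₁ = 879/1163 = 0.755804, p̂₂ = 1430/1836 = 0.778867.
Pooled p̂ = (879+1430)/(1163+1836) = 2309/2999 = 0.769923.
SE = √(0.177141 × 0.00140451) = 0.015773.
z = (0.755804 − 0.778867)/0.015773 = -0.023063/0.015773 = -1.462.
p-value = 2·P(Z > 1.462) ≈ 0.1437. With α = 0.05, fail to reject H₀.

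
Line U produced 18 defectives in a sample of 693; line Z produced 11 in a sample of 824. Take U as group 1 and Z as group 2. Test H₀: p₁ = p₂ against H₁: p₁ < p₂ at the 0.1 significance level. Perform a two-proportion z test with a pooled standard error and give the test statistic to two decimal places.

p̂₁ = 18/693 = 0.0260, p̂₂ = 11/824 = 0.0133.
Pooled p̂ = (18+11)/(693+824) = 29/1517 = 0.0191.
SE = √(p̂(1−p̂)(1/n₁+1/n₂)) = √(0.0191·0.9809·0.00265659) = √(4.98144e-05) = 0.0071.
z = (0.0260 − 0.0133)/0.0071 = 0.0127/0.0071 = 1.79.
p-value = P(Z < 1.789) ≈ 0.9632; since p > α = 0.1, fail to reject H₀.

z = 1.79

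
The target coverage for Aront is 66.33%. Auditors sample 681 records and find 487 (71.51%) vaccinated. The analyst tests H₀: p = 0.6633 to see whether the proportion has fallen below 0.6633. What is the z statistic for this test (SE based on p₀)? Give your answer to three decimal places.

p̂ = 487/681 = 0.715125.
SE = √(p₀(1−p₀)/n) = √(0.22333/681) = 0.018109.
z = (0.715125 − 0.6633)/0.018109 = 0.051825/0.018109 = 2.862.
p-value = P(Z < 2.862) ≈ 0.9979.

z = 2.862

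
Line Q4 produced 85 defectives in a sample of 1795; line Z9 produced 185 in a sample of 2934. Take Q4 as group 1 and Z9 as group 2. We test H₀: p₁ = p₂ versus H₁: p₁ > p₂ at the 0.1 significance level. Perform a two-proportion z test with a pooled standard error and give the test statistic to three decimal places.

p̂₁ = 85/1795 ≈ 0.047354, p̂₂ = 185/2934 ≈ 0.063054.
Pooled p̂ = (85+185)/(1795+2934) = 270/4729 = 0.057095.
SE = √(0.0538347 × 0.000897935) = 0.006953.
z = (0.047354 − 0.063054)/0.006953 = -0.015700/0.006953 = -2.258.
p-value = P(Z > -2.258) ≈ 0.9880. With α = 0.1, fail to reject H₀.

z = -2.258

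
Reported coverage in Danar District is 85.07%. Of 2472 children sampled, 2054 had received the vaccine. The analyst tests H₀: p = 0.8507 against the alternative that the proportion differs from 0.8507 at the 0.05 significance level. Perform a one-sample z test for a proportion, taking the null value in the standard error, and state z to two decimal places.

p̂ = 2054/2472 ≈ 0.83091.
SE = √(p₀(1−p₀)/n) = √(0.12701/2472) = 0.00717.
z = (0.83091 − 0.8507)/0.00717 = -0.01979/0.00717 = -2.76.
Two-sided p-value ≈ 2·Φ(−2.761) = 0.0058, so at α = 0.05 we reject H₀.

z = -2.76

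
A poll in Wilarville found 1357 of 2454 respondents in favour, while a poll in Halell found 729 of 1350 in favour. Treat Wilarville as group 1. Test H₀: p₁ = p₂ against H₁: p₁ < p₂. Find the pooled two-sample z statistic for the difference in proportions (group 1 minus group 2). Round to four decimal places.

p̂₁ = 1357/2454 ≈ 0.552975, p̂₂ = 729/1350 ≈ 0.540000.
Pooled p̂ = (1357+729)/(2454+1350) = 2086/3804 = 0.548370.
SE = √(p̂(1−p̂)(1/n₁+1/n₂)) = √(0.548370·0.451630·0.00114824) = √(0.000284373) = 0.016863.
z = (0.552975 − 0.540000)/0.016863 = 0.012975/0.016863 = 0.7694.
p-value = P(Z < 0.769) ≈ 0.7792.

z = 0.7694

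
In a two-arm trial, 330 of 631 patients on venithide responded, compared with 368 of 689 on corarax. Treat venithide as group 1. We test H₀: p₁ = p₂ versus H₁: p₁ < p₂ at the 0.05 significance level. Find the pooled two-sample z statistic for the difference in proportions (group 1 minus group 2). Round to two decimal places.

p̂₁ = 330/631 ≈ 0.5230, p̂₂ = 368/689 ≈ 0.5341.
Pooled p̂ = (330+368)/(631+689) = 698/1320 = 0.5288.
SE = √(0.249171 × 0.00303616) = 0.0275.
z = (0.5230 − 0.5341)/0.0275 = -0.0111/0.0275 = -0.40.
p-value = P(Z < -0.405) ≈ 0.3429. With α = 0.05, fail to reject H₀.

z = -0.40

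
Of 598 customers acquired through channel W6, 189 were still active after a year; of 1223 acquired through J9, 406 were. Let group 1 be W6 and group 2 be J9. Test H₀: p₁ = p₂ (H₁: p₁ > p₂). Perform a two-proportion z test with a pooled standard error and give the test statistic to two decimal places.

p̂₁ = 189/598 ≈ 0.3161, p̂₂ = 406/1223 ≈ 0.3320.
Pooled p̂ = (189+406)/(598+1223) = 595/1821 = 0.3267.
SE = √(p̂(1−p̂)(1/n₁+1/n₂)) = √(0.3267·0.6733·0.0024899) = √(0.000547734) = 0.0234.
z = (0.3161 − 0.3320)/0.0234 = -0.0159/0.0234 = -0.68.
p-value = P(Z > -0.680) ≈ 0.7518.

z = -0.68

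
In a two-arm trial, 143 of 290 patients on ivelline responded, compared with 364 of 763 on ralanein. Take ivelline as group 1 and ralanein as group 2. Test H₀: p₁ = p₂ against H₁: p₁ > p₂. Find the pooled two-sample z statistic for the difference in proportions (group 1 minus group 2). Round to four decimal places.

z = 0.4653

p̂₁ = 143/290 = 0.493103, p̂₂ = 364/763 = 0.477064.
Pooled p̂ = (143+364)/(290+763) = 507/1053 = 0.481481.
SE = √(p̂(1−p̂)(1/n₁+1/n₂)) = √(0.481481·0.518519·0.00475889) = √(0.00118809) = 0.034469.
z = (0.493103 − 0.477064)/0.034469 = 0.016039/0.034469 = 0.4653.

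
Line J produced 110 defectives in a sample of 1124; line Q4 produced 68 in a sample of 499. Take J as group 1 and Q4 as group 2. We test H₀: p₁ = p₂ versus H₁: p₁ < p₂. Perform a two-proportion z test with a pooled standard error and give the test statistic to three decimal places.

z = -2.285

p̂₁ = 110/1124 = 0.09786, p̂₂ = 68/499 = 0.13627.
Pooled p̂ = (110+68)/(1124+499) = 178/1623 = 0.10967.
SE = √(p̂(1−p̂)(1/n₁+1/n₂)) = √(0.10967·0.89033·0.00289369) = √(0.000282555) = 0.01681.
z = (0.09786 − 0.13627)/0.01681 = -0.03841/0.01681 = -2.285.
p-value = P(Z < -2.285) ≈ 0.0112.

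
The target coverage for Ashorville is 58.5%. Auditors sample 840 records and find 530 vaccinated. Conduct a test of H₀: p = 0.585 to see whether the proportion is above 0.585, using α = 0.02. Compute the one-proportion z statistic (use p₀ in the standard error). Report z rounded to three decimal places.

z = 2.703

p̂ = 530/840 = 0.63095.
Under H₀, SE = √(0.585·0.415/840) = √(0.000289018) = 0.01700.
z = (0.63095 − 0.585)/0.01700 = 0.04595/0.01700 = 2.703.
p-value = P(Z > 2.703) ≈ 0.0034. With α = 0.02, reject H₀.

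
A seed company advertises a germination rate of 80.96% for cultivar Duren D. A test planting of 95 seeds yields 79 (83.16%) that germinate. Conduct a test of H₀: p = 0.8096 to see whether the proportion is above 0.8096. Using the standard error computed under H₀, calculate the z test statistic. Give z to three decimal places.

p̂ = 79/95 ≈ 0.83158.
SE = √(p₀(1−p₀)/n) = √(0.15415/95) = 0.04028.
z = (0.83158 − 0.8096)/0.04028 = 0.02198/0.04028 = 0.546.
p-value = P(Z > 0.546) ≈ 0.2927.

z = 0.546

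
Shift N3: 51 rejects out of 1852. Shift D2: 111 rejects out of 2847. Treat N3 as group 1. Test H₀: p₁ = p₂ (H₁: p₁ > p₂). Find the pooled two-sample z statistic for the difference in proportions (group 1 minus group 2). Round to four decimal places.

p̂₁ = 51/1852 ≈ 0.0275378, p̂₂ = 111/2847 ≈ 0.0389884.
Pooled p̂ = (51+111)/(1852+2847) = 162/4699 = 0.0344754.
SE = √(0.0332869 × 0.000891204) = 0.0054466.
z = (0.0275378 − 0.0389884)/0.0054466 = -0.0114506/0.0054466 = -2.1023.
p-value = P(Z > -2.102) ≈ 0.9822.

z = -2.1023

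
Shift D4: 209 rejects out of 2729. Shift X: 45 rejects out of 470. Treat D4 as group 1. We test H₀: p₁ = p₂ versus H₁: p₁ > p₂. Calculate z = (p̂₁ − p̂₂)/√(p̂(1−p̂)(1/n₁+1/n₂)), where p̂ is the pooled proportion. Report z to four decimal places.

z = -1.4190

p̂₁ = 209/2729 ≈ 0.076585, p̂₂ = 45/470 ≈ 0.095745.
Pooled p̂ = (209+45)/(2729+470) = 254/3199 = 0.079400.
SE = √(p̂(1−p̂)(1/n₁+1/n₂)) = √(0.079400·0.920600·0.00249409) = √(0.000182307) = 0.013502.
z = (0.076585 − 0.095745)/0.013502 = -0.019160/0.013502 = -1.4190.
p-value = P(Z > -1.419) ≈ 0.9221.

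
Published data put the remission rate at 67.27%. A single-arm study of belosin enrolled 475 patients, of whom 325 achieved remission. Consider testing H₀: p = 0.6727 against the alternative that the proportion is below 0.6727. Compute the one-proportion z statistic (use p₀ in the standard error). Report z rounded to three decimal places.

z = 0.535

p̂ = 325/475 ≈ 0.68421.
Under H₀, SE = √(0.6727·0.3273/475) = √(0.000463526) = 0.02153.
z = (0.68421 − 0.6727)/0.02153 = 0.01151/0.02153 = 0.535.
p-value = P(Z < 0.535) ≈ 0.7035.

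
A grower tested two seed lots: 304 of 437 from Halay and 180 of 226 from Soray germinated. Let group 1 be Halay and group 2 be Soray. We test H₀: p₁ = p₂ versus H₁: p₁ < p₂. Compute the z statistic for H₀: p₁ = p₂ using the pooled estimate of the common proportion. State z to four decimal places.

p̂₁ = 304/437 ≈ 0.695652, p̂₂ = 180/226 ≈ 0.796460.
Pooled p̂ = (304+180)/(437+226) = 484/663 = 0.730015.
SE = √(0.197093 × 0.00671311) = 0.036375.
z = (0.695652 − 0.796460)/0.036375 = -0.100808/0.036375 = -2.7714.
p-value = P(Z < -2.771) ≈ 0.0028.

z = -2.7714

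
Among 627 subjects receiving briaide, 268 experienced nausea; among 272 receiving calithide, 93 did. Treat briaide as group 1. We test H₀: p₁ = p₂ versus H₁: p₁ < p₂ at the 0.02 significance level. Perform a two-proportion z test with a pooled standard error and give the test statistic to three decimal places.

p̂₁ = 268/627 = 0.42743, p̂₂ = 93/272 = 0.34191.
Pooled p̂ = (268+93)/(627+272) = 361/899 = 0.40156.
SE = √(p̂(1−p̂)(1/n₁+1/n₂)) = √(0.40156·0.59844·0.00527137) = √(0.00126676) = 0.03559.
z = (0.42743 − 0.34191)/0.03559 = 0.08552/0.03559 = 2.403.
p-value = P(Z < 2.403) ≈ 0.9919. With α = 0.02, fail to reject H₀.

z = 2.403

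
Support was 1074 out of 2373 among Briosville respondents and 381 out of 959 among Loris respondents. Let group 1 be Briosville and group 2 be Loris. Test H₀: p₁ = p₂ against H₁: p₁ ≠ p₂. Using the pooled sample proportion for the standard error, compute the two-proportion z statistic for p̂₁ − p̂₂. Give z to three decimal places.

z = 2.914

p̂₁ = 1074/2373 ≈ 0.45259, p̂₂ = 381/959 ≈ 0.39729.
Pooled p̂ = (1074+381)/(2373+959) = 1455/3332 = 0.43667.
SE = √(p̂(1−p̂)(1/n₁+1/n₂)) = √(0.43667·0.56333·0.00146416) = √(0.000360169) = 0.01898.
z = (0.45259 − 0.39729)/0.01898 = 0.05530/0.01898 = 2.914.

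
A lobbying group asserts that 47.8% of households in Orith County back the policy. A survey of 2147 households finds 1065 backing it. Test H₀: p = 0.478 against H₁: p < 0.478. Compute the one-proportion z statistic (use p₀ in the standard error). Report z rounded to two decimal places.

p̂ = 1065/2147 = 0.4960.
SE = √(p₀(1−p₀)/n) = √(0.24952/2147) = 0.0108.
z = (0.4960 − 0.478)/0.0108 = 0.0180/0.0108 = 1.67.

z = 1.67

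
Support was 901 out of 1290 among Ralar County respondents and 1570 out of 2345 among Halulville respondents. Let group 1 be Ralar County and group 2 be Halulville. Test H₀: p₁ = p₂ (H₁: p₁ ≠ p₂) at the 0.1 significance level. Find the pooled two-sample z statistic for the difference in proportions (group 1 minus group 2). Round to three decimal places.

z = 1.789

p̂₁ = 901/1290 ≈ 0.698450, p̂₂ = 1570/2345 ≈ 0.669510.
Pooled p̂ = (901+1570)/(1290+2345) = 2471/3635 = 0.679780.
SE = √(0.217679 × 0.00120163) = 0.016173.
z = (0.698450 − 0.669510)/0.016173 = 0.028940/0.016173 = 1.789.
p-value = 2·P(Z > 1.789) ≈ 0.0736; since p < α = 0.1, reject H₀.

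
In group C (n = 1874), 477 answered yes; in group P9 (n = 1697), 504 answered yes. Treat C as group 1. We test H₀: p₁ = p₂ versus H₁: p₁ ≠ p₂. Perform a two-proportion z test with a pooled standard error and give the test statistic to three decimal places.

z = -2.839

p̂₁ = 477/1874 ≈ 0.254536, p̂₂ = 504/1697 ≈ 0.296995.
Pooled p̂ = (477+504)/(1874+1697) = 981/3571 = 0.274713.
SE = √(p̂(1−p̂)(1/n₁+1/n₂)) = √(0.274713·0.725287·0.00112289) = √(0.000223732) = 0.014958.
z = (0.254536 − 0.296995)/0.014958 = -0.042459/0.014958 = -2.839.
p-value = 2·P(Z > 2.839) ≈ 0.0045.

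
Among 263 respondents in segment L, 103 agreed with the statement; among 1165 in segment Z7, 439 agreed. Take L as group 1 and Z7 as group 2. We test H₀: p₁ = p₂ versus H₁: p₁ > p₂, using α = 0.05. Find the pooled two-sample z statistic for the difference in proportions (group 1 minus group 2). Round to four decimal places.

z = 0.4471

p̂₁ = 103/263 ≈ 0.391635, p̂₂ = 439/1165 ≈ 0.376824.
Pooled p̂ = (103+439)/(263+1165) = 542/1428 = 0.379552.
SE = √(p̂(1−p̂)(1/n₁+1/n₂)) = √(0.379552·0.620448·0.00466065) = √(0.00109755) = 0.033129.
z = (0.391635 − 0.376824)/0.033129 = 0.014811/0.033129 = 0.4471.
p-value = P(Z > 0.447) ≈ 0.3274; since p > α = 0.05, fail to reject H₀.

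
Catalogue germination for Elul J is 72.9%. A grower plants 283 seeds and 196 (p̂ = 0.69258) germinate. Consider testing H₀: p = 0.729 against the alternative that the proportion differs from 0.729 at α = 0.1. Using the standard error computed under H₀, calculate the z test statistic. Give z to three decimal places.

p̂ = 196/283 = 0.692580.
SE = √(p₀(1−p₀)/n) = √(0.19756/283) = 0.026421.
z = (0.692580 − 0.729)/0.026421 = -0.036420/0.026421 = -1.378.
Two-sided p-value ≈ 2·Φ(−1.378) = 0.1681; since p > α = 0.1, fail to reject H₀.

z = -1.378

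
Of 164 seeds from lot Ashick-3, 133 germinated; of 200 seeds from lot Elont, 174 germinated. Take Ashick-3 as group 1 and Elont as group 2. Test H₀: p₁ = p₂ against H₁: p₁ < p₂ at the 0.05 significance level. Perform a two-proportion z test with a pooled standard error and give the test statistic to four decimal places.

p̂₁ = 133/164 = 0.810976, p̂₂ = 174/200 = 0.870000.
Pooled p̂ = (133+174)/(164+200) = 307/364 = 0.843407.
SE = √(p̂(1−p̂)(1/n₁+1/n₂)) = √(0.843407·0.156593·0.0110976) = √(0.00146568) = 0.038284.
z = (0.810976 − 0.870000)/0.038284 = -0.059024/0.038284 = -1.5417.
p-value = P(Z < -1.542) ≈ 0.0616. With α = 0.05, fail to reject H₀.

z = -1.5417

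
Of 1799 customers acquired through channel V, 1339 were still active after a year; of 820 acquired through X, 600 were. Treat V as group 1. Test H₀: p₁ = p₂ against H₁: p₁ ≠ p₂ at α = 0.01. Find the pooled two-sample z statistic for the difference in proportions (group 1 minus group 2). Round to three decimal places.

p̂₁ = 1339/1799 ≈ 0.74430, p̂₂ = 600/820 ≈ 0.73171.
Pooled p̂ = (1339+600)/(1799+820) = 1939/2619 = 0.74036.
SE = √(p̂(1−p̂)(1/n₁+1/n₂)) = √(0.74036·0.25964·0.00177538) = √(0.000341276) = 0.01847.
z = (0.74430 − 0.73171)/0.01847 = 0.01259/0.01847 = 0.682.
Two-sided p-value ≈ 2·Φ(−0.682) = 0.4954, so at α = 0.01 we fail to reject H₀.

z = 0.682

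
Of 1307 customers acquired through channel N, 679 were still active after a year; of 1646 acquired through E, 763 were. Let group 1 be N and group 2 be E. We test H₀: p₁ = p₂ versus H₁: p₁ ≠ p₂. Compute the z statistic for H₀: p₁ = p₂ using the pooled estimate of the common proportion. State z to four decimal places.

p̂₁ = 679/1307 ≈ 0.5195103, p̂₂ = 763/1646 ≈ 0.4635480.
Pooled p̂ = (679+763)/(1307+1646) = 1442/2953 = 0.4883170.
SE = √(p̂(1−p̂)(1/n₁+1/n₂)) = √(0.4883170·0.5116830·0.00137264) = √(0.000342974) = 0.0185195.
z = (0.5195103 − 0.4635480)/0.0185195 = 0.0559623/0.0185195 = 3.0218.
Two-sided p-value ≈ 2·Φ(−3.022) = 0.0025.

z = 3.0218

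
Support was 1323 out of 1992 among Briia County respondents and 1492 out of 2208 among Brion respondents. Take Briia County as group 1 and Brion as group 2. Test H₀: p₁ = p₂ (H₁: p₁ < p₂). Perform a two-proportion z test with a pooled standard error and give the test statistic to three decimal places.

p̂₁ = 1323/1992 ≈ 0.66416, p̂₂ = 1492/2208 ≈ 0.67572.
Pooled p̂ = (1323+1492)/(1992+2208) = 2815/4200 = 0.67024.
SE = √(0.221019 × 0.000954907) = 0.01453.
z = (0.66416 − 0.67572)/0.01453 = -0.01156/0.01453 = -0.796.

z = -0.796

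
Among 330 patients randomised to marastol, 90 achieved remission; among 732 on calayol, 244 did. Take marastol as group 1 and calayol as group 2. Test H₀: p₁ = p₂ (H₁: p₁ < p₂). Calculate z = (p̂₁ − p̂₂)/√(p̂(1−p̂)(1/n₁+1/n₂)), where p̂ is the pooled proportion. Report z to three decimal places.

p̂₁ = 90/330 ≈ 0.272727, p̂₂ = 244/732 ≈ 0.333333.
Pooled p̂ = (90+244)/(330+732) = 334/1062 = 0.314501.
SE = √(0.21559 × 0.00439642) = 0.030787.
z = (0.272727 − 0.333333)/0.030787 = -0.060606/0.030787 = -1.969.

z = -1.969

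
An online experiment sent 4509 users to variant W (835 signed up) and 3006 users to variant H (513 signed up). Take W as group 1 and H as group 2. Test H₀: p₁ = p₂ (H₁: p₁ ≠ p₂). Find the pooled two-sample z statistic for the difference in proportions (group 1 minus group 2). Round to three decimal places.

p̂₁ = 835/4509 = 0.185185, p̂₂ = 513/3006 = 0.170659.
Pooled p̂ = (835+513)/(4509+3006) = 1348/7515 = 0.179375.
SE = √(p̂(1−p̂)(1/n₁+1/n₂)) = √(0.179375·0.820625·0.000554447) = √(8.16142e-05) = 0.009034.
z = (0.185185 − 0.170659)/0.009034 = 0.014526/0.009034 = 1.608.
p-value = 2·P(Z > 1.608) ≈ 0.1078.

z = 1.608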